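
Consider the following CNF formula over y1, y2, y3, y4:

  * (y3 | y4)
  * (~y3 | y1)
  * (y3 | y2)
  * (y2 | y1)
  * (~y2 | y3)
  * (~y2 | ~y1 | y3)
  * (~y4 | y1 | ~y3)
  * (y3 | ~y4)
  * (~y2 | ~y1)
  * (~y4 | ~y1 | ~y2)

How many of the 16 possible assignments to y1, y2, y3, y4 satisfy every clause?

The models are:
  y1=T y2=F y3=T y4=F
  y1=T y2=F y3=T y4=T
Count: 2.

2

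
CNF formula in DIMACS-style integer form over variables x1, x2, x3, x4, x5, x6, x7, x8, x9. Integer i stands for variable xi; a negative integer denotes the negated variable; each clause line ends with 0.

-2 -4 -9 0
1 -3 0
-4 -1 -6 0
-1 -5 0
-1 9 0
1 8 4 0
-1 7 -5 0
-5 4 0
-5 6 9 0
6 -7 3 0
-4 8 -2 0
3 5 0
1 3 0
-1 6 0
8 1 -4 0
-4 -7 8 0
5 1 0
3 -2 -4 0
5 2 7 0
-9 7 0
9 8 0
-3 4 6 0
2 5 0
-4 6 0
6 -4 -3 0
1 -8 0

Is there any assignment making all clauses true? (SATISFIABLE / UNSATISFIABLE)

Set x1 = True and propagate.
  then x5 is forced to False.
  then x9 is forced to True.
  then x3 is forced to True.
  then x6 is forced to True.
  then x4 is forced to False.
  then x7 is forced to True.
  then x2 is forced to True.
x8 is now unconstrained; take x8 = True.
So x1 = True, x2 = True, x3 = True, x4 = False, x5 = False, x6 = True, x7 = True, x8 = True, x9 = True is a satisfying assignment.

SATISFIABLE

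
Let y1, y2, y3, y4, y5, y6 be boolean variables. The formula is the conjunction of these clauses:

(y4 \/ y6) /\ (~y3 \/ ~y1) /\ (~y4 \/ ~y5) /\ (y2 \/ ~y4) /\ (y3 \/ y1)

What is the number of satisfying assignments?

Case analysis on y4 and y1:
  y4=1, y1=1: remaining (y2,y3,y5,y6) ∈ {(1,0,0,0); (1,0,0,1)} — 2.
  y4=1, y1=0: remaining (y2,y3,y5,y6) ∈ {(1,1,0,0); (1,1,0,1)} — 2.
  y4=0, y1=1: remaining (y2,y3,y5,y6) ∈ {(0,0,0,1); (0,0,1,1); (1,0,0,1); (1,0,1,1)} — 4.
  y4=0, y1=0: remaining (y2,y3,y5,y6) ∈ {(0,1,0,1); (0,1,1,1); (1,1,0,1); (1,1,1,1)} — 4.
Total: 2 + 2 + 4 + 4 = 12.

12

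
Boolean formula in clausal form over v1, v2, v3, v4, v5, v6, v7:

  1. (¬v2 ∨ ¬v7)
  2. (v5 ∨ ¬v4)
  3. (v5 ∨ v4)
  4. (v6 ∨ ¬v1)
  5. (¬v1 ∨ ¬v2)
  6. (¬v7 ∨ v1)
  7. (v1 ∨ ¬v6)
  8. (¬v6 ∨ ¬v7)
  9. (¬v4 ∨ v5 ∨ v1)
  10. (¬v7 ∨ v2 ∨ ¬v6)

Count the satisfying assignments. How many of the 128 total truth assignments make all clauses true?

Case analysis on v1 and v6:
  v1=T, v6=T: remaining (v2,v3,v4,v5,v7) ∈ {(F,F,F,T,F); (F,F,T,T,F); (F,T,F,T,F); (F,T,T,T,F)} — 4.
  v1=T, v6=F: a clause becomes empty — 0.
  v1=F, v6=T: a clause becomes empty — 0.
  v1=F, v6=F: forces v5=T; v7=F; v2, v3, v4 free → 2^3 = 8.
Total: 4 + 0 + 0 + 8 = 12.

12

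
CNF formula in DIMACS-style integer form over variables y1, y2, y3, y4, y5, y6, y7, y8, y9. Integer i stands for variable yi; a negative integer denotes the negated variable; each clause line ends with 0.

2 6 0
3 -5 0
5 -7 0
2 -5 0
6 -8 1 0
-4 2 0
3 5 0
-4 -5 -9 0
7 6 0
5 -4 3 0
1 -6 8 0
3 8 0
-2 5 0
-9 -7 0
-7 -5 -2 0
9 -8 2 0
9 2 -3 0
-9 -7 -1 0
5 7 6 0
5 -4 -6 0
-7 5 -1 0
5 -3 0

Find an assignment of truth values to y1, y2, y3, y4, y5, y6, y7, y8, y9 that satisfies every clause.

y1=T, y2=T, y3=T, y4=T, y5=T, y6=T, y7=F, y8=T, y9=F

Check each clause:
  1. (y6 ∨ y2) — y2 is true.
  2. (¬y5 ∨ y3) — y3 is true.
  3. (y5 ∨ ¬y7) — ¬y7 is true.
  4. (y2 ∨ ¬y5) — y2 is true.
  5. (¬y8 ∨ y6 ∨ y1) — y1 is true.
  6. (¬y4 ∨ y2) — y2 is true.
  7. (y3 ∨ y5) — y3 is true.
  8. (¬y9 ∨ ¬y4 ∨ ¬y5) — ¬y9 is true.
  9. (y6 ∨ y7) — y6 is true.
  10. (y5 ∨ ¬y4 ∨ y3) — y3 is true.
  11. (y1 ∨ y8 ∨ ¬y6) — y8 is true.
  12. (y8 ∨ y3) — y8 is true.
  13. (¬y2 ∨ y5) — y5 is true.
  14. (¬y9 ∨ ¬y7) — ¬y7 is true.
  15. (¬y7 ∨ ¬y5 ∨ ¬y2) — ¬y7 is true.
  16. (¬y8 ∨ y2 ∨ y9) — y2 is true.
  17. (¬y3 ∨ y2 ∨ y9) — y2 is true.
  18. (¬y7 ∨ ¬y1 ∨ ¬y9) — ¬y7 is true.
  19. (y6 ∨ y5 ∨ y7) — y5 is true.
  20. (y5 ∨ ¬y4 ∨ ¬y6) — y5 is true.
  21. (y5 ∨ ¬y7 ∨ ¬y1) — ¬y7 is true.
  22. (¬y3 ∨ y5) — y5 is true.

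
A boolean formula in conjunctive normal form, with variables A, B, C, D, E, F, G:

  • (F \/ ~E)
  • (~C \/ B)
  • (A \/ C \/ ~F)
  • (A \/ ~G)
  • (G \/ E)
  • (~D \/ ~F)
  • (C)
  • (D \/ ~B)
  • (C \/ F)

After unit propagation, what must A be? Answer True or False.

True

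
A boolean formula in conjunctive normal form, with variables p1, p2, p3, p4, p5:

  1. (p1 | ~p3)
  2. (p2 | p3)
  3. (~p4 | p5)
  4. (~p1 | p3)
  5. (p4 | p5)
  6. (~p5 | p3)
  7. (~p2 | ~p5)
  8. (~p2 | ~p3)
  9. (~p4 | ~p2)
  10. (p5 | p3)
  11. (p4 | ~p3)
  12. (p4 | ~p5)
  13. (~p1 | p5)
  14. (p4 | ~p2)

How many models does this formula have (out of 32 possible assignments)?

1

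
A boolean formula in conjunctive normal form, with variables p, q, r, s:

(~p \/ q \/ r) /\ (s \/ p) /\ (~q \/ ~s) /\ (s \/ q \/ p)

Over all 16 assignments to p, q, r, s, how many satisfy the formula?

6

The models are:
  p=F q=F r=F s=T
  p=F q=F r=T s=T
  p=T q=F r=T s=F
  p=T q=F r=T s=T
  p=T q=T r=F s=F
  p=T q=T r=T s=F
Count: 6.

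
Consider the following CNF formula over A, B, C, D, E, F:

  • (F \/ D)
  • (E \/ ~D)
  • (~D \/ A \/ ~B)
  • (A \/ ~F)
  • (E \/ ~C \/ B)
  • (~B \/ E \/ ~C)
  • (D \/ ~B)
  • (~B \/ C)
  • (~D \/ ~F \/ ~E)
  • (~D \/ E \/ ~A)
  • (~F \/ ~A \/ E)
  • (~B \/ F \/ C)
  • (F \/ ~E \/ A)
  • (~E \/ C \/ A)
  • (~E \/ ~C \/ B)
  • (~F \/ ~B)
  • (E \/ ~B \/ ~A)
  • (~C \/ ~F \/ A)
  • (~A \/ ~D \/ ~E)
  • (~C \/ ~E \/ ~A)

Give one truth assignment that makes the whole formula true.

A=True, B=False, C=False, D=False, E=True, F=True

Check each clause:
  1. (F \/ D) — F is true.
  2. (E \/ ~D) — ~D is true.
  3. (~B \/ A \/ ~D) — A is true.
  4. (~F \/ A) — A is true.
  5. (~C \/ B \/ E) — E is true.
  6. (~B \/ ~C \/ E) — ~C is true.
  7. (~B \/ D) — ~B is true.
  8. (~B \/ C) — ~B is true.
  9. (~D \/ ~E \/ ~F) — ~D is true.
  10. (~D \/ E \/ ~A) — ~D is true.
  11. (~A \/ E \/ ~F) — E is true.
  12. (~B \/ F \/ C) — F is true.
  13. (~E \/ A \/ F) — A is true.
  14. (C \/ A \/ ~E) — A is true.
  15. (B \/ ~C \/ ~E) — ~C is true.
  16. (~B \/ ~F) — ~B is true.
  17. (~A \/ ~B \/ E) — E is true.
  18. (~F \/ A \/ ~C) — A is true.
  19. (~D \/ ~E \/ ~A) — ~D is true.
  20. (~E \/ ~A \/ ~C) — ~C is true.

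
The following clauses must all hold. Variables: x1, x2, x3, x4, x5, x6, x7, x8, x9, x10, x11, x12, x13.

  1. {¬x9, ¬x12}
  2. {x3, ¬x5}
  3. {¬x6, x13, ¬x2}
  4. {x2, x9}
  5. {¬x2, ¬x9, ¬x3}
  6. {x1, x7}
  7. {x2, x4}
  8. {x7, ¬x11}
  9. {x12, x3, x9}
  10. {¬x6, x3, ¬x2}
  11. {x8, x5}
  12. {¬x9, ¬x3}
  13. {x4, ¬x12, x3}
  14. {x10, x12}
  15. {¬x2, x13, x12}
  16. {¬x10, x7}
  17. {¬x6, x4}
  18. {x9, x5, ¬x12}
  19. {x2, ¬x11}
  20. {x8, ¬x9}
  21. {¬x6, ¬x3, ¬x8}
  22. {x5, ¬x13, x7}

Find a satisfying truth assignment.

x1=F, x2=T, x3=T, x4=T, x5=T, x6=F, x7=T, x8=F, x9=F, x10=T, x11=T, x12=F, x13=T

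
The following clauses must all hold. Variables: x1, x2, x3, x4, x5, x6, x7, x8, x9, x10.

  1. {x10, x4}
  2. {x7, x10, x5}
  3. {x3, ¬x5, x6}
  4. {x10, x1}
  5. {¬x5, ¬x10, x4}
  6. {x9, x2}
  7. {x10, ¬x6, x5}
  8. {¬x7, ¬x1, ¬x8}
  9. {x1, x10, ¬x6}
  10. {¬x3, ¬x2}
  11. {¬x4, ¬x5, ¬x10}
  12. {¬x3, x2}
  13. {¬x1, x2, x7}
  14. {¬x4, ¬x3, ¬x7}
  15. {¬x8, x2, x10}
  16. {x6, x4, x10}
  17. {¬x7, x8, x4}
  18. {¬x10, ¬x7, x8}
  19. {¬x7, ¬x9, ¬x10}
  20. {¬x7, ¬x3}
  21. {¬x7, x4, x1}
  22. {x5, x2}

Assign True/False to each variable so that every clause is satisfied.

x1 = 1  x2 = 1  x3 = 0  x4 = 1  x5 = 0  x6 = 0  x7 = 0  x8 = 0  x9 = 1  x10 = 1

Try x1 = True.
Branch on x2: take x2 = True.
  then x3 is forced to False.
The remaining clauses are satisfied by x4 = True, x5 = False, x6 = False, x7 = False, x8 = False, x9 = True, x10 = True.
Check each clause:
  1. {x10, x4} — x10 is true.
  2. {x5, x7, x10} — x10 is true.
  3. {¬x5, x6, x3} — ¬x5 is true.
  4. {x1, x10} — x1 is true.
  5. {x4, ¬x10, ¬x5} — ¬x5 is true.
  6. {x2, x9} — x9 is true.
  7. {x10, x5, ¬x6} — x10 is true.
  8. {¬x7, ¬x8, ¬x1} — ¬x8 is true.
  9. {x1, x10, ¬x6} — x1 is true.
  10. {¬x3, ¬x2} — ¬x3 is true.
  11. {¬x4, ¬x5, ¬x10} — ¬x5 is true.
  12. {x2, ¬x3} — x2 is true.
  13. {x2, ¬x1, x7} — x2 is true.
  14. {¬x3, ¬x7, ¬x4} — ¬x7 is true.
  15. {¬x8, x2, x10} — ¬x8 is true.
  16. {x4, x10, x6} — x10 is true.
  17. {x4, x8, ¬x7} — ¬x7 is true.
  18. {¬x10, ¬x7, x8} — ¬x7 is true.
  19. {¬x10, ¬x9, ¬x7} — ¬x7 is true.
  20. {¬x7, ¬x3} — ¬x7 is true.
  21. {¬x7, x1, x4} — ¬x7 is true.
  22. {x5, x2} — x2 is true.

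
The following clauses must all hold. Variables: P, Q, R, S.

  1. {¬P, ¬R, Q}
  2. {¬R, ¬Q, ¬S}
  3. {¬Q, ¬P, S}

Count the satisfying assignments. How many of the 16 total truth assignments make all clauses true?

10

Case analysis on Q and P:
  Q=T, P=T: remaining (R,S) ∈ {(F,T)} — 1.
  Q=T, P=F: remaining (R,S) ∈ {(F,F); (F,T); (T,F)} — 3.
  Q=F, P=T: remaining (R,S) ∈ {(F,F); (F,T)} — 2.
  Q=F, P=F: remaining (R,S) ∈ {(F,F); (F,T); (T,F); (T,T)} — 4.
Total: 1 + 3 + 2 + 4 = 10.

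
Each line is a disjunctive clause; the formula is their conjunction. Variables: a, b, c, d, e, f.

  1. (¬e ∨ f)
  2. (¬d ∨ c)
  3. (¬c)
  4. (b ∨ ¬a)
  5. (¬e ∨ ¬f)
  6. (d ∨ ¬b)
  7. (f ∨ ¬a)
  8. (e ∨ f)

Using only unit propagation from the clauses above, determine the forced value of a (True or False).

(¬c) is a unit clause: c = False.
From (c ∨ ¬d) and c = False: d = False.
(d ∨ ¬b) with d = False leaves only ¬b, so b = False.
(b ∨ ¬a) with b = False leaves only ¬a, so a = False.

False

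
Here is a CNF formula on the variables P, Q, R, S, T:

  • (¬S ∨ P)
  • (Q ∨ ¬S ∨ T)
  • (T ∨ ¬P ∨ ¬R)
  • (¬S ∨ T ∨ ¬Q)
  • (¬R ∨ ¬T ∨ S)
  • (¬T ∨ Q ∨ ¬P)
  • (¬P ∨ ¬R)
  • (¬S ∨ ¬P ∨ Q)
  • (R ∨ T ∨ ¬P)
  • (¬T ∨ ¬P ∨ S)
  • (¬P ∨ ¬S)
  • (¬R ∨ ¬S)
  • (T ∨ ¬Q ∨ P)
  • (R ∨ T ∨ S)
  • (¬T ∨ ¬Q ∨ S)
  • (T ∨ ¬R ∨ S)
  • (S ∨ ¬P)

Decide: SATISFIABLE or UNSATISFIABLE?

Set P = False and propagate.
  then S is forced to False.
For the remaining variables, Q = False, R = False, T = True works.
Every clause has at least one true literal under this assignment.
So P=False, Q=False, R=False, S=False, T=True is a satisfying assignment.

SATISFIABLE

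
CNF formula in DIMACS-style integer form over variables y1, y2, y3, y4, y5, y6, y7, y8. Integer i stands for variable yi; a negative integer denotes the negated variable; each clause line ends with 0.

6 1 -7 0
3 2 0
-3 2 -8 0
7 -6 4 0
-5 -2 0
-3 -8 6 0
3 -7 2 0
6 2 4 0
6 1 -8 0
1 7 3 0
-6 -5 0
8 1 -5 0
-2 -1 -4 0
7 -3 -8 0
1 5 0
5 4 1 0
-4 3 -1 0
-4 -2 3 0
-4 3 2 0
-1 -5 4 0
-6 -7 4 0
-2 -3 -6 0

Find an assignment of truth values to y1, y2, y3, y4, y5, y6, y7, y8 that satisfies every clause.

Try y1 = True.
The remaining clauses are satisfied by y2 = False, y3 = True, y4 = True, y5 = False, y6 = False, y7 = False, y8 = False.

y1=True, y2=False, y3=True, y4=True, y5=False, y6=False, y7=False, y8=False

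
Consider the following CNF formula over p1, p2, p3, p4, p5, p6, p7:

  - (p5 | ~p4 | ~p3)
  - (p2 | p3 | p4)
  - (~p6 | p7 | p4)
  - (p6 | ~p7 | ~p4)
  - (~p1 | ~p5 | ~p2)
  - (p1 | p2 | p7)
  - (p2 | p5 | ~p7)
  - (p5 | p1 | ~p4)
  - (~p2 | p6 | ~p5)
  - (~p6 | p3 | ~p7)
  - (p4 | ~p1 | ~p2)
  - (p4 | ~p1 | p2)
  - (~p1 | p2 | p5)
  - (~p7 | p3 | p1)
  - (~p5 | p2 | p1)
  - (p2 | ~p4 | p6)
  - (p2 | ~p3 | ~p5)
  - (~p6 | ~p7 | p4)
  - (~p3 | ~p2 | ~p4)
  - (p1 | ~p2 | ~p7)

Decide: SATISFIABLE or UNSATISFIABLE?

Branch on p1: take p1 = False.
The remaining clauses are satisfied by p2 = True, p3 = True, p4 = False, p5 = False, p6 = False, p7 = False.
Every clause has at least one true literal under this assignment.
So p1=F, p2=T, p3=T, p4=F, p5=F, p6=F, p7=F is a satisfying assignment.

SATISFIABLE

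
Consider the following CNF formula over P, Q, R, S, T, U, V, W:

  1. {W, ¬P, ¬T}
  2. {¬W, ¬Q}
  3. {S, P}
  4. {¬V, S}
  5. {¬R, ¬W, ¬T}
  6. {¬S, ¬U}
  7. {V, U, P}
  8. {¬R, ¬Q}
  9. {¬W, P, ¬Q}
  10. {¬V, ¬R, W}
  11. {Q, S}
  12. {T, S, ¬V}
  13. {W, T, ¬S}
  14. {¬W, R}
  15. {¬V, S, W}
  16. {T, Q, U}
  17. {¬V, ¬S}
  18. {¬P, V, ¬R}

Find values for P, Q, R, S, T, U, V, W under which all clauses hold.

P=True  Q=True  R=False  S=False  T=False  U=True  V=False  W=False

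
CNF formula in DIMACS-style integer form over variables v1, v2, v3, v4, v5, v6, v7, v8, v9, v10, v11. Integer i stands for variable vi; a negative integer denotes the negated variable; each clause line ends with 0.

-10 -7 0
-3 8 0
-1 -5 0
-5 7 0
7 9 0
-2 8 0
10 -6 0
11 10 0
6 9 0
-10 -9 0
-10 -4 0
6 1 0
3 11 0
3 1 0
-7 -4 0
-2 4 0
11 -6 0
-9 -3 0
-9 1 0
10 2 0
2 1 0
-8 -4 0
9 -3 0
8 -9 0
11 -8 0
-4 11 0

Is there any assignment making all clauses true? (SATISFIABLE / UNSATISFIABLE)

v9 = True:
  propagation gives v10=False, v6=False, v11=True, v1=True; an empty clause results — contradiction.
v9 = False:
  propagation gives v7=True, v10=False, v6=False; an empty clause results — contradiction.
Every branch closes, so no satisfying assignment exists.

UNSATISFIABLE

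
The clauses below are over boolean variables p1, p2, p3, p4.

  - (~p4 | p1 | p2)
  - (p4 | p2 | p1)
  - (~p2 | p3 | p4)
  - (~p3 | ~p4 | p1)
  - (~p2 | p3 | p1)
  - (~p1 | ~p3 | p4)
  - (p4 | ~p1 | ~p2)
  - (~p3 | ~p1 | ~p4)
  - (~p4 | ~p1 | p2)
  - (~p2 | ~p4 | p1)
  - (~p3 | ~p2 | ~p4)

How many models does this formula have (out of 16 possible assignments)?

3

Satisfying assignments:
  p1=F p2=T p3=T p4=F
  p1=T p2=F p3=F p4=F
  p1=T p2=T p3=F p4=T
Count: 3.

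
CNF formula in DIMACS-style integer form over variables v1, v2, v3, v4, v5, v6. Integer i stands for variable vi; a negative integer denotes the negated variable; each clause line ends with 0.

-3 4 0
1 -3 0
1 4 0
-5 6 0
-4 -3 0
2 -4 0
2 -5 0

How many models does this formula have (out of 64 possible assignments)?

Split on v4, then v3.
  v4=T, v3=T: a clause becomes empty — 0.
  v4=T, v3=F: v1 free; 3 ways for (v2,v5,v6) × 2^1 = 6.
  v4=F, v3=T: a clause becomes empty — 0.
  v4=F, v3=F: 5 of the 16 assignments to (v1,v2,v5,v6) work.
Total: 0 + 6 + 0 + 5 = 11.

11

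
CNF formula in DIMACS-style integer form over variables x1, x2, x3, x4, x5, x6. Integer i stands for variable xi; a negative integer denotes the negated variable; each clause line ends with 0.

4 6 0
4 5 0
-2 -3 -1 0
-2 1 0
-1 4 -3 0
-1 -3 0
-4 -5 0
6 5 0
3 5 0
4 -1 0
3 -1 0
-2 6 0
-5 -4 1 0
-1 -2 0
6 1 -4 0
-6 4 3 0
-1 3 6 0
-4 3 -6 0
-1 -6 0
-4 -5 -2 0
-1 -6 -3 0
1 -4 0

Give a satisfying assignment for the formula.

x1 = False, x2 = False, x3 = True, x4 = False, x5 = True, x6 = True

x2 occurs only negated in the remaining clauses — set x2 = False.
Set x1 = False and propagate.
  then x4 is forced to False.
  then x6 is forced to True.
  then x5 is forced to True.
  then x3 is forced to True.
Every clause has at least one true literal under this assignment.
Check each clause:
  1. {x6, x4} — x6 is true.
  2. {x5, x4} — x5 is true.
  3. {¬x2, ¬x3, ¬x1} — ¬x1 is true.
  4. {¬x2, x1} — ¬x2 is true.
  5. {¬x1, ¬x3, x4} — ¬x1 is true.
  6. {¬x3, ¬x1} — ¬x1 is true.
  7. {¬x5, ¬x4} — ¬x4 is true.
  8. {x5, x6} — x5 is true.
  9. {x3, x5} — x3 is true.
  10. {¬x1, x4} — ¬x1 is true.
  11. {¬x1, x3} — x3 is true.
  12. {¬x2, x6} — ¬x2 is true.
  13. {¬x5, ¬x4, x1} — ¬x4 is true.
  14. {¬x1, ¬x2} — ¬x1 is true.
  15. {¬x4, x6, x1} — ¬x4 is true.
  16. {x3, ¬x6, x4} — x3 is true.
  17. {¬x1, x3, x6} — x3 is true.
  18. {x3, ¬x4, ¬x6} — x3 is true.
  19. {¬x6, ¬x1} — ¬x1 is true.
  20. {¬x2, ¬x5, ¬x4} — ¬x4 is true.
  21. {¬x3, ¬x1, ¬x6} — ¬x1 is true.
  22. {x1, ¬x4} — ¬x4 is true.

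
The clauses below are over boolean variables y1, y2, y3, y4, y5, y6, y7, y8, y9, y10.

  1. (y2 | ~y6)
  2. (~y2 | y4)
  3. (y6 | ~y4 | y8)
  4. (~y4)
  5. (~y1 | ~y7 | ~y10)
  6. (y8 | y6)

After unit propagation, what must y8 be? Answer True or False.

True

(~y4) is a unit clause: y4 = False.
(y4 | ~y2): since y4 = False, the clause reduces to (~y2). y2 = False.
(~y6 | y2): since y2 = False, the clause reduces to (~y6). y6 = False.
In (y6 | y8), y6 is now false; y8 must hold, so y8 = True.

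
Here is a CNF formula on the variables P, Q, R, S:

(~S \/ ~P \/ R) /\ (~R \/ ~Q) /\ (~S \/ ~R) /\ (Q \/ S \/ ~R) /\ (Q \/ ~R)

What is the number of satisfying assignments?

The models are:
  P=F Q=F R=F S=F
  P=F Q=F R=F S=T
  P=F Q=T R=F S=F
  P=F Q=T R=F S=T
  P=T Q=F R=F S=F
  P=T Q=T R=F S=F
That's 6 in total.

6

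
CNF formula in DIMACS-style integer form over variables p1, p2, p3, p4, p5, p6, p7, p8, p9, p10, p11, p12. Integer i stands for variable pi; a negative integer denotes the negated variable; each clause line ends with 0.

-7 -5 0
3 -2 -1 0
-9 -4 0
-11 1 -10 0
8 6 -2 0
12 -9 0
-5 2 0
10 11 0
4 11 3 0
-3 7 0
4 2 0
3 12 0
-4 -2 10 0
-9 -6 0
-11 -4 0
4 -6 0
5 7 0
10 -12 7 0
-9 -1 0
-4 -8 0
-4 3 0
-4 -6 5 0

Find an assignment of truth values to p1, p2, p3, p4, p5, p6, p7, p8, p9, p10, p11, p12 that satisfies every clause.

Pure literal: p9 appears only negated; assign p9 = False.
Set p1 = False and propagate.
Set p2 = True and propagate.
The remaining clauses are satisfied by p3 = True, p4 = False, p5 = False, p6 = False, p7 = True, p8 = True, p10 = True, p11 = False, p12 = True.
Every clause has at least one true literal under this assignment.

p1 = False, p2 = True, p3 = True, p4 = False, p5 = False, p6 = False, p7 = True, p8 = True, p9 = False, p10 = True, p11 = False, p12 = True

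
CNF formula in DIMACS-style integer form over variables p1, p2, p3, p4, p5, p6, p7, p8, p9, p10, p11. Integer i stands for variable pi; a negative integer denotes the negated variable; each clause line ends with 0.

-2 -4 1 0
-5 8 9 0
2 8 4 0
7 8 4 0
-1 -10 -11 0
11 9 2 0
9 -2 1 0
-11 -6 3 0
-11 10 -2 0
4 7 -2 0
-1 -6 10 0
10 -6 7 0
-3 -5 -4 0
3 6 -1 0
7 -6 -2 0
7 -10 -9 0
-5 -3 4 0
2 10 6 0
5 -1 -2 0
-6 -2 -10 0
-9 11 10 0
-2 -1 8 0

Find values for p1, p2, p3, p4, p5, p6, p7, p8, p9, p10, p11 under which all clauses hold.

Pure literal: p7 appears only positively; assign p7 = True.
p8 occurs only positively in the remaining clauses — set p8 = True.
Set p1 = False and propagate.
Branch on p2: take p2 = False.
Try p3 = True.
The remaining clauses are satisfied by p4 = True, p5 = False, p6 = False, p9 = True, p10 = True, p11 = False.

p1 = False, p2 = False, p3 = True, p4 = True, p5 = False, p6 = False, p7 = True, p8 = True, p9 = True, p10 = True, p11 = False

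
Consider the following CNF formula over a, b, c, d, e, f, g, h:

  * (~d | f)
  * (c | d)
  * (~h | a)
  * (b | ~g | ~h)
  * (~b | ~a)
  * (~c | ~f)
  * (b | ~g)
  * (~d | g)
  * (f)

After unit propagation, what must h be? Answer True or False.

False

(f) stands alone — f = True.
In (~f | ~c), ~f is now false; ~c must hold, so c = False.
From (d | c) and c = False: d = True.
(~d | g) with d = True leaves only g, so g = True.
In (b | ~g), ~g is now false; b must hold, so b = True.
In (~a | ~b), ~b is now false; ~a must hold, so a = False.
(~h | a): since a = False, the clause reduces to (~h). h = False.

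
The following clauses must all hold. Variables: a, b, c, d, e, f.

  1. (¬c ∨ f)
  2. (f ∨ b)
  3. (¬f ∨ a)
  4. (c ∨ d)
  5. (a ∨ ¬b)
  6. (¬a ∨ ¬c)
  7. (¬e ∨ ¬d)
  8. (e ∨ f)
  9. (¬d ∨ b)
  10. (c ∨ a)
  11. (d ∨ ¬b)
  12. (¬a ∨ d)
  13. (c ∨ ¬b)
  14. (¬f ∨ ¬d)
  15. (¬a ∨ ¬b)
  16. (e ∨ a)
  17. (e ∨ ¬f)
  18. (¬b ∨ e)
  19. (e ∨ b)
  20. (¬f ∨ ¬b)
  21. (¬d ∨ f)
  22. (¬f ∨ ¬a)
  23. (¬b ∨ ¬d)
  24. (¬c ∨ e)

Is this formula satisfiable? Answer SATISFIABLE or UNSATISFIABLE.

b = True:
  propagation gives a=True; an empty clause results — contradiction.
b = False:
  propagation gives f=True, a=True; an empty clause results — contradiction.
Every branch closes, so no satisfying assignment exists.

UNSATISFIABLE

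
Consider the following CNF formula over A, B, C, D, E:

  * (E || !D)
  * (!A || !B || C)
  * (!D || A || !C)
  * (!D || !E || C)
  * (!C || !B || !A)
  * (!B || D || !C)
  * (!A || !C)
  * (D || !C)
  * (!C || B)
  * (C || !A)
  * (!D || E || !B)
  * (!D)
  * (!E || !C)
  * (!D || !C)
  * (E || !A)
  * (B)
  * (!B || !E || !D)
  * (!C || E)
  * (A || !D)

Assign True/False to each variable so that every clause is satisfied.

A=False  B=True  C=False  D=False  E=False

The clause (!D) is unit: D must be False.
Unit propagation: (!C) forces C = False.
Unit propagation: (!A) forces A = False.
Unit propagation: (B) forces B = True.
E is now unconstrained; take E = False.
Every clause has at least one true literal under this assignment.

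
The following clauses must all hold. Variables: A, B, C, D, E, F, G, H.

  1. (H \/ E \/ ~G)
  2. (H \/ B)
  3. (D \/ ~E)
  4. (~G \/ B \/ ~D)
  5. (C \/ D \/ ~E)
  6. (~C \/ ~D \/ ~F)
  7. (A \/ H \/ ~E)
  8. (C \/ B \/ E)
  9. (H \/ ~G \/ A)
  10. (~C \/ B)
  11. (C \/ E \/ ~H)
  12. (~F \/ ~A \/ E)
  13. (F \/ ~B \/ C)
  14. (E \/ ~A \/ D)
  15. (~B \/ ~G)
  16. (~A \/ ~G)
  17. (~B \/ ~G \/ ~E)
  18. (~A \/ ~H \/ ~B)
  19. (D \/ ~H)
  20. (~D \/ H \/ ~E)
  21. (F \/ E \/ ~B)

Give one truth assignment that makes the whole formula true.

A = True, B = False, C = False, D = True, E = True, F = True, G = False, H = True

Check each clause:
  1. (~G \/ E \/ H) — H is true.
  2. (B \/ H) — H is true.
  3. (~E \/ D) — D is true.
  4. (~G \/ B \/ ~D) — ~G is true.
  5. (D \/ C \/ ~E) — D is true.
  6. (~D \/ ~F \/ ~C) — ~C is true.
  7. (A \/ H \/ ~E) — H is true.
  8. (C \/ B \/ E) — E is true.
  9. (H \/ A \/ ~G) — H is true.
  10. (~C \/ B) — ~C is true.
  11. (E \/ ~H \/ C) — E is true.
  12. (~A \/ E \/ ~F) — E is true.
  13. (F \/ C \/ ~B) — ~B is true.
  14. (D \/ E \/ ~A) — D is true.
  15. (~G \/ ~B) — ~G is true.
  16. (~A \/ ~G) — ~G is true.
  17. (~G \/ ~E \/ ~B) — ~G is true.
  18. (~H \/ ~B \/ ~A) — ~B is true.
  19. (D \/ ~H) — D is true.
  20. (~E \/ ~D \/ H) — H is true.
  21. (E \/ F \/ ~B) — E is true.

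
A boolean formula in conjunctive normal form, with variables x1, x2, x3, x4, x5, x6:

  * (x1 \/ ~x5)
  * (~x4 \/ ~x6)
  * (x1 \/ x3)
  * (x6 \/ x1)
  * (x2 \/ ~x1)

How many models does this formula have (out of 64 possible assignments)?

Split on x1, then x6.
  x1=T, x6=T: remaining (x2,x3,x4,x5) ∈ {(T,F,F,F); (T,F,F,T); (T,T,F,F); (T,T,F,T)} — 4.
  x1=T, x6=F: forces x2=T; x3, x4, x5 free → 2^3 = 8.
  x1=F, x6=T: remaining (x2,x3,x4,x5) ∈ {(F,T,F,F); (T,T,F,F)} — 2.
  x1=F, x6=F: a clause becomes empty — 0.
Total: 4 + 8 + 2 + 0 = 14.

14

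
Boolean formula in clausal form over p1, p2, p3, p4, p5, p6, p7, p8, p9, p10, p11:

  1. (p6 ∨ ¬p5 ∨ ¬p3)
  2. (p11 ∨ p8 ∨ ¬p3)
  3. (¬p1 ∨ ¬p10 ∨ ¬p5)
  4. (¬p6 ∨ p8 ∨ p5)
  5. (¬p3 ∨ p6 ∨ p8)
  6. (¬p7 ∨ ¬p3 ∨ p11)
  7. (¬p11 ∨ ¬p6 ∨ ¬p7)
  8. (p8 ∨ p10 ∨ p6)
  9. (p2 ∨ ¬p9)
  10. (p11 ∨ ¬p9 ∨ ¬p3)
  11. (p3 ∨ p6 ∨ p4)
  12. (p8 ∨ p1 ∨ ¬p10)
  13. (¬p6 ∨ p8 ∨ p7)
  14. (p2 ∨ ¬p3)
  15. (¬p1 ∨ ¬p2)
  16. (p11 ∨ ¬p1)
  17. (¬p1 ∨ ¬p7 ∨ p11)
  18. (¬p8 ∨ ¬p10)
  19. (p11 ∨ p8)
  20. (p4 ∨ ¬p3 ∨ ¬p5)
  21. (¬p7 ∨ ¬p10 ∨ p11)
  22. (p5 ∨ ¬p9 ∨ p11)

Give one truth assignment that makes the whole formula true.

p1 = False, p2 = True, p3 = False, p4 = True, p5 = True, p6 = True, p7 = False, p8 = True, p9 = False, p10 = False, p11 = False

Check each clause:
  1. (¬p5 ∨ p6 ∨ ¬p3) — ¬p3 is true.
  2. (p8 ∨ p11 ∨ ¬p3) — p8 is true.
  3. (¬p1 ∨ ¬p10 ∨ ¬p5) — ¬p1 is true.
  4. (p5 ∨ p8 ∨ ¬p6) — p8 is true.
  5. (p8 ∨ ¬p3 ∨ p6) — p8 is true.
  6. (p11 ∨ ¬p3 ∨ ¬p7) — ¬p7 is true.
  7. (¬p11 ∨ ¬p7 ∨ ¬p6) — ¬p7 is true.
  8. (p8 ∨ p10 ∨ p6) — p8 is true.
  9. (¬p9 ∨ p2) — p2 is true.
  10. (¬p9 ∨ p11 ∨ ¬p3) — ¬p3 is true.
  11. (p4 ∨ p6 ∨ p3) — p4 is true.
  12. (¬p10 ∨ p8 ∨ p1) — p8 is true.
  13. (p8 ∨ p7 ∨ ¬p6) — p8 is true.
  14. (¬p3 ∨ p2) — p2 is true.
  15. (¬p1 ∨ ¬p2) — ¬p1 is true.
  16. (p11 ∨ ¬p1) — ¬p1 is true.
  17. (¬p1 ∨ ¬p7 ∨ p11) — ¬p7 is true.
  18. (¬p10 ∨ ¬p8) — ¬p10 is true.
  19. (p11 ∨ p8) — p8 is true.
  20. (¬p3 ∨ ¬p5 ∨ p4) — p4 is true.
  21. (p11 ∨ ¬p7 ∨ ¬p10) — ¬p7 is true.
  22. (p11 ∨ ¬p9 ∨ p5) — p5 is true.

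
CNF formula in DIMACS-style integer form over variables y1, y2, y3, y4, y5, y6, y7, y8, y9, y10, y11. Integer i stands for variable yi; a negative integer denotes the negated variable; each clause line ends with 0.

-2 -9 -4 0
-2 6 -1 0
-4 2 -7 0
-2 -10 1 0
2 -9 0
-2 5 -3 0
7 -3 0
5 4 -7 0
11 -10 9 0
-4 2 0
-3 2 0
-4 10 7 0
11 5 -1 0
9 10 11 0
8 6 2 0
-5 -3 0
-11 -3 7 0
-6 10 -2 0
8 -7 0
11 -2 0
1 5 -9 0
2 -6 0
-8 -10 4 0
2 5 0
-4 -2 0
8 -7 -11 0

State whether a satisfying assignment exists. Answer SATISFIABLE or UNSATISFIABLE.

SATISFIABLE

Pure literal: y3 appears only negated; assign y3 = False.
Branch on y1: take y1 = True.
For the remaining variables, y2 = True, y4 = False, y5 = False, y6 = True, y7 = False, y8 = False, y9 = True, y10 = True, y11 = True works.
So y1=T  y2=T  y3=F  y4=F  y5=F  y6=T  y7=F  y8=F  y9=T  y10=T  y11=T is a satisfying assignment.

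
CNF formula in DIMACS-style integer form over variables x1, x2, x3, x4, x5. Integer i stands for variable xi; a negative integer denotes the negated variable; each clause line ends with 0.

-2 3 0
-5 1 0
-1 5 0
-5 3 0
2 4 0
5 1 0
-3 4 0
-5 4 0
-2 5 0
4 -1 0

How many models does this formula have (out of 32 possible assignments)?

Satisfying assignments:
  x1=1 x2=0 x3=1 x4=1 x5=1
  x1=1 x2=1 x3=1 x4=1 x5=1
Count: 2.

2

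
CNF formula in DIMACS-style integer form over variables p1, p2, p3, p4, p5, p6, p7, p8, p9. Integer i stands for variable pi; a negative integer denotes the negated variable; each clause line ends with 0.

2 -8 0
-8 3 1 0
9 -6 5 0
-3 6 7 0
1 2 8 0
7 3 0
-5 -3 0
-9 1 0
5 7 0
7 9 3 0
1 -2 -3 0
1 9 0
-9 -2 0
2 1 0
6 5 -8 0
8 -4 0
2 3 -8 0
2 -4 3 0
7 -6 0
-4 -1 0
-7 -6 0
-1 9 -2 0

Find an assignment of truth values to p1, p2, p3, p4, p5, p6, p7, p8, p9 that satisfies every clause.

p1=1, p2=0, p3=1, p4=0, p5=0, p6=0, p7=1, p8=0, p9=1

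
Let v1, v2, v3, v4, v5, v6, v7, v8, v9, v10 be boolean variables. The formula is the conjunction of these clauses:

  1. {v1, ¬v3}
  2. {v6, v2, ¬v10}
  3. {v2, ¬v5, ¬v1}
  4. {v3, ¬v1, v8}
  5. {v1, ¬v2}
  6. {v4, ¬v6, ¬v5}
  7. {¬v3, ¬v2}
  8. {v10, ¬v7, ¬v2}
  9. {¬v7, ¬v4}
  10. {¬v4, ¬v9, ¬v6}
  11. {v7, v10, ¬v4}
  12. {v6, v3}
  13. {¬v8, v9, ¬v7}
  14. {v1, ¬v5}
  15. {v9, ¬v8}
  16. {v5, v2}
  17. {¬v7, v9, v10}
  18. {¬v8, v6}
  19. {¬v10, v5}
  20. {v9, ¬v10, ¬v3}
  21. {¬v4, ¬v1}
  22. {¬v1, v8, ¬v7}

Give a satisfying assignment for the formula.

v1=True, v2=True, v3=False, v4=False, v5=False, v6=True, v7=False, v8=True, v9=True, v10=False

Branch on v1: take v1 = True.
  then v4 is forced to False.
Set v2 = True and propagate.
  then v3 is forced to False.
  then v8 is forced to True.
  then v6 is forced to True.
  then v5 is forced to False.
  then v9 is forced to True.
  then v10 is forced to False.
  then v7 is forced to False.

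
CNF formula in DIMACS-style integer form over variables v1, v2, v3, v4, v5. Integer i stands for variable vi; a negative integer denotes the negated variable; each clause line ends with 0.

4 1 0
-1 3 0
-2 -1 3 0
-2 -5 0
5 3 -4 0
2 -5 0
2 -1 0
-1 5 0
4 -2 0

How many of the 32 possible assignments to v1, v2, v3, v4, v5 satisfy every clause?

2

Satisfying assignments:
  v1=0 v2=0 v3=1 v4=1 v5=0
  v1=0 v2=1 v3=1 v4=1 v5=0
That's 2 in total.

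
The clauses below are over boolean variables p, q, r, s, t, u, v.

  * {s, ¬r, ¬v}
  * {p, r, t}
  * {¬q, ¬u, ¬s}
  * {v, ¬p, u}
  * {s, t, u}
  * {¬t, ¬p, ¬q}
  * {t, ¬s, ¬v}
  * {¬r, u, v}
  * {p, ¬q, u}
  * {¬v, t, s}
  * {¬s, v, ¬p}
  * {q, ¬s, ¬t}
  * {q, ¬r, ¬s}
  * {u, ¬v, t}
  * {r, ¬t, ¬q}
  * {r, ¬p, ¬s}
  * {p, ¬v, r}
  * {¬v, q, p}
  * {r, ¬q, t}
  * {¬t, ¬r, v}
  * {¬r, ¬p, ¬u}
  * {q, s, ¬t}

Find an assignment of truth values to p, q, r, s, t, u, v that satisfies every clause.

p = F  q = F  r = T  s = F  t = F  u = T  v = F

Set p = False and propagate.
The remaining clauses are satisfied by q = False, r = True, s = False, t = False, u = True, v = False.
Every clause has at least one true literal under this assignment.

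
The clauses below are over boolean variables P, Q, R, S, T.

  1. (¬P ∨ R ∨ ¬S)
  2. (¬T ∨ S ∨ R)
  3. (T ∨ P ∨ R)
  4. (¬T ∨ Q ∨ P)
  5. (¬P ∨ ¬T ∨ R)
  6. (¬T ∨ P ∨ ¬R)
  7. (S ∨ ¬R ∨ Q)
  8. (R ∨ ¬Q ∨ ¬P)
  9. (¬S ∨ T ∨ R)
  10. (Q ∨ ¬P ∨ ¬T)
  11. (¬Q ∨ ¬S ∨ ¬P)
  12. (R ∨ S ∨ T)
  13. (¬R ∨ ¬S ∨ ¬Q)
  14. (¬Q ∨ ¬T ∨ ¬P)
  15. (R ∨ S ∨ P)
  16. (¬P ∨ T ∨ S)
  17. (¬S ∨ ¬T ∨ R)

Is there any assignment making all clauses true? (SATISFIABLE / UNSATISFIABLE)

Set P = False and propagate.
Try Q = False.
  then T is forced to False.
  then R is forced to True.
  then S is forced to True.
Every clause has at least one true literal under this assignment.
So P=F, Q=F, R=T, S=T, T=F is a satisfying assignment.

SATISFIABLE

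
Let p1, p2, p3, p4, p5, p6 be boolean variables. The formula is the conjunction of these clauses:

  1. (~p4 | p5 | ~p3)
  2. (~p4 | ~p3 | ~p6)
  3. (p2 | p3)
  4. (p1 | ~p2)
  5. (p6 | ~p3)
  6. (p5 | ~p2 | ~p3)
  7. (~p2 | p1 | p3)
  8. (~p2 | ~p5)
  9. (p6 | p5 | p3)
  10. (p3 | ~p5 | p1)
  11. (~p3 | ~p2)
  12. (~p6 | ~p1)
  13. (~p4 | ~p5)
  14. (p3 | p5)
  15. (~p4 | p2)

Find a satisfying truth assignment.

p1=False, p2=False, p3=True, p4=False, p5=False, p6=True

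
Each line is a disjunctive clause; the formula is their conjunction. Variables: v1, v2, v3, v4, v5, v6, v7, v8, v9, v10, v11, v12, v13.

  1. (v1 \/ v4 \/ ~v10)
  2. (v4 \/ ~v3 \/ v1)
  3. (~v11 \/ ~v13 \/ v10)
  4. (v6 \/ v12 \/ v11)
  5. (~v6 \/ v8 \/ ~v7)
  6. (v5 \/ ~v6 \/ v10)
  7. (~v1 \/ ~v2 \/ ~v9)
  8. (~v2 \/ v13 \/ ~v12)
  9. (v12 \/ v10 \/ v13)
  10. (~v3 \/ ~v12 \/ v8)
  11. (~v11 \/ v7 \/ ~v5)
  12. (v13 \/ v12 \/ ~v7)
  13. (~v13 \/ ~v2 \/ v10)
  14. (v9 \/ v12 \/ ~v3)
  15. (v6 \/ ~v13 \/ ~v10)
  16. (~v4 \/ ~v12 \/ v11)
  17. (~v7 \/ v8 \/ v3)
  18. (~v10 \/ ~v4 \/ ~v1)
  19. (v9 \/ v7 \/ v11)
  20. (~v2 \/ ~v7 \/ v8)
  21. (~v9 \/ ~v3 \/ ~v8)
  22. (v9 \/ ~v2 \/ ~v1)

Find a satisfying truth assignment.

v1=T, v2=F, v3=F, v4=F, v5=F, v6=F, v7=T, v8=T, v9=T, v10=T, v11=F, v12=T, v13=F

v2 occurs only negated in the remaining clauses — set v2 = False.
Set v1 = True and propagate.
Branch on v3: take v3 = False.
For the remaining variables, v4 = False, v5 = False, v6 = False, v7 = True, v8 = True, v9 = True, v10 = True, v11 = False, v12 = True, v13 = False works.
Check each clause:
  1. (v4 \/ v1 \/ ~v10) — v1 is true.
  2. (v1 \/ v4 \/ ~v3) — v1 is true.
  3. (v10 \/ ~v11 \/ ~v13) — v10 is true.
  4. (v11 \/ v12 \/ v6) — v12 is true.
  5. (~v7 \/ ~v6 \/ v8) — v8 is true.
  6. (v10 \/ ~v6 \/ v5) — v10 is true.
  7. (~v9 \/ ~v1 \/ ~v2) — ~v2 is true.
  8. (~v12 \/ ~v2 \/ v13) — ~v2 is true.
  9. (v10 \/ v13 \/ v12) — v10 is true.
  10. (~v3 \/ v8 \/ ~v12) — v8 is true.
  11. (v7 \/ ~v11 \/ ~v5) — ~v5 is true.
  12. (~v7 \/ v12 \/ v13) — v12 is true.
  13. (~v13 \/ v10 \/ ~v2) — v10 is true.
  14. (v9 \/ v12 \/ ~v3) — v9 is true.
  15. (~v13 \/ ~v10 \/ v6) — ~v13 is true.
  16. (~v4 \/ ~v12 \/ v11) — ~v4 is true.
  17. (v8 \/ v3 \/ ~v7) — v8 is true.
  18. (~v4 \/ ~v10 \/ ~v1) — ~v4 is true.
  19. (v11 \/ v7 \/ v9) — v9 is true.
  20. (~v7 \/ ~v2 \/ v8) — v8 is true.
  21. (~v3 \/ ~v8 \/ ~v9) — ~v3 is true.
  22. (~v1 \/ ~v2 \/ v9) — v9 is true.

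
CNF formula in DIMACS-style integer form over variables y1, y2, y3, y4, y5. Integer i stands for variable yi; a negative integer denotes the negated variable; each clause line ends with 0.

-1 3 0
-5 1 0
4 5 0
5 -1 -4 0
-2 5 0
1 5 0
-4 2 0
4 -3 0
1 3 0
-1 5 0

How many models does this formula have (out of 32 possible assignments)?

1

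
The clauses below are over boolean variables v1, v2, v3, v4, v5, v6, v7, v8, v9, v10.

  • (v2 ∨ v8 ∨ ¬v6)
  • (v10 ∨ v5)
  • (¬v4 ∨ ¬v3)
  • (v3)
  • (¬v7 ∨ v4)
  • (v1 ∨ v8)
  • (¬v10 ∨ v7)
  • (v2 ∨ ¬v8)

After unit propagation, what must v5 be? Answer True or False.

Unit clause (v3) sets v3 = True.
In (¬v3 ∨ ¬v4), ¬v3 is now false; ¬v4 must hold, so v4 = False.
From (v4 ∨ ¬v7) and v4 = False: v7 = False.
(¬v10 ∨ v7): since v7 = False, the clause reduces to (¬v10). v10 = False.
(v5 ∨ v10) with v10 = False leaves only v5, so v5 = True.

True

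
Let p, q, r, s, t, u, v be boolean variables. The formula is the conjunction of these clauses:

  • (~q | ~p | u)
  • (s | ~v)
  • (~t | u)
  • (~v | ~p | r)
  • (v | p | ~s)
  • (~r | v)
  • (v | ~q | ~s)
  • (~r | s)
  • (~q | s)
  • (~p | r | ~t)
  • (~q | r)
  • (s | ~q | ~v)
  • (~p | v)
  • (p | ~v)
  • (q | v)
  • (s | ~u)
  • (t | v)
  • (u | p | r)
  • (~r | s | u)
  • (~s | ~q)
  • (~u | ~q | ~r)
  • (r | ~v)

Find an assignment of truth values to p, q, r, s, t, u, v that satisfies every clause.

Set p = True and propagate.
  then v is forced to True.
  then s is forced to True.
  then r is forced to True.
  then q is forced to False.
Set t = False and propagate.
u is now unconstrained; take u = True.

p = True, q = False, r = True, s = True, t = False, u = True, v = True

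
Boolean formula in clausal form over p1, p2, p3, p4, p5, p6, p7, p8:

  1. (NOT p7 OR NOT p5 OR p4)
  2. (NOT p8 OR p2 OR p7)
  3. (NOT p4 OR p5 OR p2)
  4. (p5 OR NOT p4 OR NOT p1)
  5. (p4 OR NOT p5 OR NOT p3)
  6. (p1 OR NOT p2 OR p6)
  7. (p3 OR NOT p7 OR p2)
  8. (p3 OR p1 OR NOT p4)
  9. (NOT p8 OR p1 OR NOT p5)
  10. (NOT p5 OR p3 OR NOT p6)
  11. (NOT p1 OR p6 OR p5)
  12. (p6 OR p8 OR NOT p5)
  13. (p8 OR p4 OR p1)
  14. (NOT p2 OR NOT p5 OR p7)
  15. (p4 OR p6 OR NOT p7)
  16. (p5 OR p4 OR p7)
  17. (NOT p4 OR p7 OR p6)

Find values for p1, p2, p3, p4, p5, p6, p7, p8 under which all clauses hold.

Branch on p1: take p1 = True.
Try p2 = False.
For the remaining variables, p3 = True, p4 = True, p5 = True, p6 = False, p7 = True, p8 = True works.

p1=T, p2=F, p3=T, p4=T, p5=T, p6=F, p7=T, p8=T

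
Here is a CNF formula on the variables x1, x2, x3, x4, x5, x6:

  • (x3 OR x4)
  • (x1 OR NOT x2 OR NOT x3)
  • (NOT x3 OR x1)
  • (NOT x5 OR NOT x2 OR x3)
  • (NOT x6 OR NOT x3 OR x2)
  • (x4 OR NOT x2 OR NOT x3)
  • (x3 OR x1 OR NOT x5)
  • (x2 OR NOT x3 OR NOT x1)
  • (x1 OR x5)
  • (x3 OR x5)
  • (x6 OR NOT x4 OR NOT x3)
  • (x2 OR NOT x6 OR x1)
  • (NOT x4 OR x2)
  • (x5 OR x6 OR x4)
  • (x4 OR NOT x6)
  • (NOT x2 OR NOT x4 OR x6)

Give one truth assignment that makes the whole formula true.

Try x1 = True.
The remaining clauses are satisfied by x2 = True, x3 = True, x4 = True, x5 = False, x6 = True.
Check each clause:
  1. (x3 OR x4) — x3 is true.
  2. (x1 OR NOT x3 OR NOT x2) — x1 is true.
  3. (x1 OR NOT x3) — x1 is true.
  4. (NOT x2 OR x3 OR NOT x5) — x3 is true.
  5. (NOT x3 OR NOT x6 OR x2) — x2 is true.
  6. (x4 OR NOT x2 OR NOT x3) — x4 is true.
  7. (x3 OR x1 OR NOT x5) — x3 is true.
  8. (NOT x3 OR x2 OR NOT x1) — x2 is true.
  9. (x5 OR x1) — x1 is true.
  10. (x5 OR x3) — x3 is true.
  11. (NOT x3 OR NOT x4 OR x6) — x6 is true.
  12. (x2 OR NOT x6 OR x1) — x1 is true.
  13. (NOT x4 OR x2) — x2 is true.
  14. (x6 OR x5 OR x4) — x4 is true.
  15. (x4 OR NOT x6) — x4 is true.
  16. (NOT x4 OR x6 OR NOT x2) — x6 is true.

x1=True, x2=True, x3=True, x4=True, x5=False, x6=True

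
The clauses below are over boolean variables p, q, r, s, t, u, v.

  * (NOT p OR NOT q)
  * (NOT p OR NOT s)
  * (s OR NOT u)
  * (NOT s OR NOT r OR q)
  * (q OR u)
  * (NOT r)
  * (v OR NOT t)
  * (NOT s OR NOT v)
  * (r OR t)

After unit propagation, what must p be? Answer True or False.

(NOT r) is a unit clause: r = False.
(t OR r) with r = False leaves only t, so t = True.
From (v OR NOT t) and t = True: v = True.
In (NOT s OR NOT v), NOT v is now false; NOT s must hold, so s = False.
In (s OR NOT u), s is now false; NOT u must hold, so u = False.
In (u OR q), u is now false; q must hold, so q = True.
In (NOT q OR NOT p), NOT q is now false; NOT p must hold, so p = False.

False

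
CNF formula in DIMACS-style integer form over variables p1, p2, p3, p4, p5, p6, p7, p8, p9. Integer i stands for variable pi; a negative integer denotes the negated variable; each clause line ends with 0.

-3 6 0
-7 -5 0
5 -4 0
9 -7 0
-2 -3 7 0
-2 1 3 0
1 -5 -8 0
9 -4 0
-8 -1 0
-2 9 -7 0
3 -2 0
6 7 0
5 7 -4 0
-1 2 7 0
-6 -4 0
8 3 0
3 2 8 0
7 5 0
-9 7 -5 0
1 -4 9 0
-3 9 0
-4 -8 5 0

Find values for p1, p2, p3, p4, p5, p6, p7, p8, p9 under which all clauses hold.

Pure literal: p4 appears only negated; assign p4 = False.
Branch on p1: take p1 = True.
  then p8 is forced to False.
  then p3 is forced to True.
  then p6 is forced to True.
  then p9 is forced to True.
Set p2 = True and propagate.
  then p7 is forced to True.
  then p5 is forced to False.

p1 = 1  p2 = 1  p3 = 1  p4 = 0  p5 = 0  p6 = 1  p7 = 1  p8 = 0  p9 = 1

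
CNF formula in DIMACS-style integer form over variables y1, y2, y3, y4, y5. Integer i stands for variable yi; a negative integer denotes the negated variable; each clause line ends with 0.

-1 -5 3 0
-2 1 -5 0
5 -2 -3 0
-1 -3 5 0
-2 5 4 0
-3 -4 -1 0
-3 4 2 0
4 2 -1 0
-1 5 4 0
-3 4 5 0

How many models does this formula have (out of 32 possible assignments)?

10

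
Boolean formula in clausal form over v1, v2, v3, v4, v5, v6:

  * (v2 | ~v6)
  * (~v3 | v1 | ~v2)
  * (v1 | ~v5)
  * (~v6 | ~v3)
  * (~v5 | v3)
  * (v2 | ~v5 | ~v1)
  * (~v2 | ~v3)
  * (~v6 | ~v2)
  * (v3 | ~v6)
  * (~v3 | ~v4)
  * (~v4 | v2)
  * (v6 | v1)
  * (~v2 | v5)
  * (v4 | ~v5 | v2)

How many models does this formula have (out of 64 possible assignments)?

2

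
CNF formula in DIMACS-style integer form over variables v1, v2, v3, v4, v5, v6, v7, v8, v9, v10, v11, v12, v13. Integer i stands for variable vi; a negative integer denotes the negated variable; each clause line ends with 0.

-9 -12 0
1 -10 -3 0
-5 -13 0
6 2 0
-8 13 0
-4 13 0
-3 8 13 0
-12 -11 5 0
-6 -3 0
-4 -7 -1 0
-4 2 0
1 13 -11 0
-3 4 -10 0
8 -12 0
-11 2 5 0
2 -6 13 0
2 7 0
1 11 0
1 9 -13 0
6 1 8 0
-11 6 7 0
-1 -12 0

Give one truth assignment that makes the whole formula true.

v1=True  v2=True  v3=False  v4=False  v5=False  v6=False  v7=True  v8=False  v9=True  v10=True  v11=False  v12=False  v13=False

Pure literal: v2 appears only positively; assign v2 = True.
v3 occurs only negated in the remaining clauses — set v3 = False.
Try v1 = True.
  then v12 is forced to False.
Set v4 = False and propagate.
Try v5 = False.
The remaining clauses are satisfied by v6 = False, v7 = True, v8 = False, v9 = True, v10 = True, v11 = False, v13 = False.
Every clause has at least one true literal under this assignment.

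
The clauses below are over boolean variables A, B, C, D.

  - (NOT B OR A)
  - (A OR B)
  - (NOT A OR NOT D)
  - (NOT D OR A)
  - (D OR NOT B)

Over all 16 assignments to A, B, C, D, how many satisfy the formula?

2

Satisfying assignments:
  A=1 B=0 C=0 D=0
  A=1 B=0 C=1 D=0
Count: 2.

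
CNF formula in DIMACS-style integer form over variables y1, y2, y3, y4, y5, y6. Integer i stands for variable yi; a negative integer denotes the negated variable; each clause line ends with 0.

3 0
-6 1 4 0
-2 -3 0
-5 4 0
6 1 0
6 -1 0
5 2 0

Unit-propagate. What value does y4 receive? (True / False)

True

Unit clause (y3) sets y3 = True.
(¬y2 ∨ ¬y3): since y3 = True, the clause reduces to (¬y2). y2 = False.
(y2 ∨ y5): since y2 = False, the clause reduces to (y5). y5 = True.
In (y4 ∨ ¬y5), ¬y5 is now false; y4 must hold, so y4 = True.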